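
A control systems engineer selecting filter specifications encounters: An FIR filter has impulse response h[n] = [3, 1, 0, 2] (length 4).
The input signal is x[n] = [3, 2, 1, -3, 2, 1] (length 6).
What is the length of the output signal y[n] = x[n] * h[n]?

For linear convolution, the output length is:
len(y) = len(x) + len(h) - 1 = 6 + 4 - 1 = 9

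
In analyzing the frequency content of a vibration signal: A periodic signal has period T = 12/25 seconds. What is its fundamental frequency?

The fundamental frequency is the reciprocal of the period.
f = 1/T = 1/(12/25) = 25/12 Hz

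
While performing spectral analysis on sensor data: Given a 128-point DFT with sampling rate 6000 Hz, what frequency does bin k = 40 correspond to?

The frequency of DFT bin k is: f_k = k * f_s / N
f_40 = 40 * 6000 / 128 = 1875 Hz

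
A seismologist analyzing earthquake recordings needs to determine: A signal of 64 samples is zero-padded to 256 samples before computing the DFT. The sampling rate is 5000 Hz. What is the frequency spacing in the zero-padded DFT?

Original DFT: N = 64, resolution = f_s/N = 5000/64 = 625/8 Hz
Zero-padded DFT: N = 256, resolution = f_s/N = 5000/256 = 625/32 Hz
Zero-padding interpolates the spectrum (finer frequency grid)
but does NOT improve the true spectral resolution (ability to resolve close frequencies).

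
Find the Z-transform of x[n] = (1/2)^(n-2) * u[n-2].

Time-shifting property: if X(z) = Z{x[n]}, then Z{x[n-d]} = z^(-d) * X(z)
X(z) = z/(z - 1/2) for x[n] = (1/2)^n * u[n]
Z{x[n-2]} = z^(-2) * z/(z - 1/2) = z^(-1)/(z - 1/2)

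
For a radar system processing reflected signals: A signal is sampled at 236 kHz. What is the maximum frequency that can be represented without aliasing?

The maximum frequency that can be represented without aliasing
is the Nyquist frequency: f_max = f_s / 2 = 236 kHz / 2 = 118 kHz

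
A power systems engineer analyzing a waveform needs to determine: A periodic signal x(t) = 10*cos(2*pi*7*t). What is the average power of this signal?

Average power of A*cos(wt) is A^2/2.
P = 10^2 / 2 = 100/2 = 50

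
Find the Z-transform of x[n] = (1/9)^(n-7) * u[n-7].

Time-shifting property: if X(z) = Z{x[n]}, then Z{x[n-d]} = z^(-d) * X(z)
X(z) = z/(z - 1/9) for x[n] = (1/9)^n * u[n]
Z{x[n-7]} = z^(-7) * z/(z - 1/9) = z^(-6)/(z - 1/9)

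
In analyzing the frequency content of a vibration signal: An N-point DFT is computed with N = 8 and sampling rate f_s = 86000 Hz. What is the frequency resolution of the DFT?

DFT frequency resolution = f_s / N
= 86000 / 8 = 10750 Hz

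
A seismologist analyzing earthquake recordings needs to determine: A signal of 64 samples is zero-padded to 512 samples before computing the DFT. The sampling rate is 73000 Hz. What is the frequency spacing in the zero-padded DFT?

Original DFT: N = 64, resolution = f_s/N = 73000/64 = 9125/8 Hz
Zero-padded DFT: N = 512, resolution = f_s/N = 73000/512 = 9125/64 Hz
Zero-padding interpolates the spectrum (finer frequency grid)
but does NOT improve the true spectral resolution (ability to resolve close frequencies).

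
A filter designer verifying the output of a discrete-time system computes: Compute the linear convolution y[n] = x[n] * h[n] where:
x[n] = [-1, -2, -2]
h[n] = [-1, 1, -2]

y[n] = sum_k x[k]*h[n-k]. Output length = len(x) + len(h) - 1 = 3 + 3 - 1 = 5.
y[0] = -1*-1 = 1
y[1] = -2*-1 + -1*1 = 1
y[2] = -2*-1 + -2*1 + -1*-2 = 2
y[3] = -2*1 + -2*-2 = 2
y[4] = -2*-2 = 4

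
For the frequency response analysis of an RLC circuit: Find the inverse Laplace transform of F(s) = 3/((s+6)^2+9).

Standard pair: w/((s+a)^2+w^2) <-> e^(-at)*sin(wt)*u(t)
With a=6, w=3: f(t) = e^(-6t)*sin(3t)*u(t)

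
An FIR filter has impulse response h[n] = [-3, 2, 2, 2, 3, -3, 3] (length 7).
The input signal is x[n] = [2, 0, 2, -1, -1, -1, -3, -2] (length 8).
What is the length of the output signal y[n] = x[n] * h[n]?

For linear convolution, the output length is:
len(y) = len(x) + len(h) - 1 = 8 + 7 - 1 = 14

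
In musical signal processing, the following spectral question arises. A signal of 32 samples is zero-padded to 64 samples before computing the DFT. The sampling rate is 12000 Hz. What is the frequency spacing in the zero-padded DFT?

Original DFT: N = 32, resolution = f_s/N = 12000/32 = 375 Hz
Zero-padded DFT: N = 64, resolution = f_s/N = 12000/64 = 375/2 Hz
Zero-padding interpolates the spectrum (finer frequency grid)
but does NOT improve the true spectral resolution (ability to resolve close frequencies).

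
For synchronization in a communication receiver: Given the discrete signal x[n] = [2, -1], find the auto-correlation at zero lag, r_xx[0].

The auto-correlation at zero lag r_xx[0] equals the signal energy.
r_xx[0] = sum of x[n]^2 = 2^2 + (-1)^2
= 4 + 1 = 5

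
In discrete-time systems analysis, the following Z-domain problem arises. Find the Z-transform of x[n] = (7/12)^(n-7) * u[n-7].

Time-shifting property: if X(z) = Z{x[n]}, then Z{x[n-d]} = z^(-d) * X(z)
X(z) = z/(z - 7/12) for x[n] = (7/12)^n * u[n]
Z{x[n-7]} = z^(-7) * z/(z - 7/12) = z^(-6)/(z - 7/12)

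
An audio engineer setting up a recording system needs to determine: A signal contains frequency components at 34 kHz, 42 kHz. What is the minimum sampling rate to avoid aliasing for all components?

The highest frequency component is f_max = 42 kHz.
Nyquist rate = 2 * f_max = 2 * 42 kHz = 84 kHz.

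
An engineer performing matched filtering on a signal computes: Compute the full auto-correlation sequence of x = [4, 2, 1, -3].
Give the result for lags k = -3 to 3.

r_xx[k] = sum_m x[m]*x[m+k], indexed from 0, for k = -3 to 3:
  r_xx[-3] = x[3]*x[0] = -12
  r_xx[-2] = x[2]*x[0] + x[3]*x[1] = -2
  r_xx[-1] = x[1]*x[0] + x[2]*x[1] + x[3]*x[2] = 7
  r_xx[0] = x[0]*x[0] + x[1]*x[1] + x[2]*x[2] + x[3]*x[3] = 30
  r_xx[1] = x[0]*x[1] + x[1]*x[2] + x[2]*x[3] = 7
  r_xx[2] = x[0]*x[2] + x[1]*x[3] = -2
  r_xx[3] = x[0]*x[3] = -12
r_xx = [-12, -2, 7, 30, 7, -2, -12]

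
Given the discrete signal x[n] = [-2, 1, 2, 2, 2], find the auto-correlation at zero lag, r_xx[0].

The auto-correlation at zero lag r_xx[0] equals the signal energy.
r_xx[0] = sum of x[n]^2 = (-2)^2 + 1^2 + 2^2 + 2^2 + 2^2
= 4 + 1 + 4 + 4 + 4 = 17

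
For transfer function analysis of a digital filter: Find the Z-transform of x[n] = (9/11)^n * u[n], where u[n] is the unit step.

The Z-transform of a^n * u[n] is z/(z-a) for |z| > |a|.
Here a = 9/11, so X(z) = z/(z - (9/11)) = 11z/(11z - 9)
ROC: |z| > 9/11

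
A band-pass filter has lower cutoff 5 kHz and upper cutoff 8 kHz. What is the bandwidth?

Bandwidth = f_high - f_low
= 8 kHz - 5 kHz = 3 kHz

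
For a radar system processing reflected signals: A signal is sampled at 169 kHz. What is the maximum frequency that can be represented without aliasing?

The maximum frequency that can be represented without aliasing
is the Nyquist frequency: f_max = f_s / 2 = 169 kHz / 2 = 169/2 kHz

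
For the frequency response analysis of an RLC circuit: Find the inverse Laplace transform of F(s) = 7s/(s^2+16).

Standard pair: s/(s^2+w^2) <-> cos(wt)*u(t)
With k=7, w=4: f(t) = 7*cos(4t)*u(t)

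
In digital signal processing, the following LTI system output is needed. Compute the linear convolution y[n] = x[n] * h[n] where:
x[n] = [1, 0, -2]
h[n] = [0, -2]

y[n] = sum_k x[k]*h[n-k]. Output length = len(x) + len(h) - 1 = 3 + 2 - 1 = 4.
y[0] = 1*0 = 0
y[1] = 0*0 + 1*-2 = -2
y[2] = -2*0 + 0*-2 = 0
y[3] = -2*-2 = 4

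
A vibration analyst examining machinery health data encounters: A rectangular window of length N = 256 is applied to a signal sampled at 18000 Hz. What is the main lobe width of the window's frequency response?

For a rectangular window of length N,
the main lobe width in frequency is 2*f_s/N.
= 2*18000/256 = 1125/8 Hz
This determines the minimum frequency separation for resolving two sinusoids.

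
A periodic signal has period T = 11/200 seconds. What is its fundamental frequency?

The fundamental frequency is the reciprocal of the period.
f = 1/T = 1/(11/200) = 200/11 Hz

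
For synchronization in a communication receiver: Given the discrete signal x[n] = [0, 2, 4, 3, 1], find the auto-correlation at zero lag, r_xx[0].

The auto-correlation at zero lag r_xx[0] equals the signal energy.
r_xx[0] = sum of x[n]^2 = 0^2 + 2^2 + 4^2 + 3^2 + 1^2
= 0 + 4 + 16 + 9 + 1 = 30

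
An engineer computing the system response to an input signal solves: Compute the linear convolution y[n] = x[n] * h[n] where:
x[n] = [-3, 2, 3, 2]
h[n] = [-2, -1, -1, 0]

y[n] = sum_k x[k]*h[n-k]. Output length = len(x) + len(h) - 1 = 4 + 4 - 1 = 7.
y[0] = -3*-2 = 6
y[1] = 2*-2 + -3*-1 = -1
y[2] = 3*-2 + 2*-1 + -3*-1 = -5
y[3] = 2*-2 + 3*-1 + 2*-1 + -3*0 = -9
y[4] = 2*-1 + 3*-1 + 2*0 = -5
y[5] = 2*-1 + 3*0 = -2
y[6] = 2*0 = 0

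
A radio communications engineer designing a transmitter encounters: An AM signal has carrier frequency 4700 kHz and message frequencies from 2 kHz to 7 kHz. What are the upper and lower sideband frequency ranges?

Upper sideband (USB) = fc + [fm_low, fm_high] = 4700 + [2, 7] = [4702, 4707] kHz
Lower sideband (LSB) = fc - [fm_high, fm_low] = 4700 - [7, 2] = [4693, 4698] kHz
Total occupied spectrum: 4693 kHz to 4707 kHz (plus carrier at 4700 kHz)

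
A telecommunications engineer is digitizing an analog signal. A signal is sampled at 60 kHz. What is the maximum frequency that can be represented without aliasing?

The maximum frequency that can be represented without aliasing
is the Nyquist frequency: f_max = f_s / 2 = 60 kHz / 2 = 30 kHz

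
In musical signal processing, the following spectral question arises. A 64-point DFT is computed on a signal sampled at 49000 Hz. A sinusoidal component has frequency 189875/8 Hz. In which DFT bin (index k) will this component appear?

DFT frequency resolution = f_s/N = 49000/64 = 6125/8 Hz
Bin index k = f_signal / resolution = 189875/8 / 6125/8 = 31
The signal frequency 189875/8 Hz falls in DFT bin k = 31.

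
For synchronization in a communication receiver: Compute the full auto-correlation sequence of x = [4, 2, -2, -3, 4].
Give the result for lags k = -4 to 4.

r_xx[k] = sum_m x[m]*x[m+k], indexed from 0, for k = -4 to 4:
  r_xx[-4] = x[4]*x[0] = 16
  r_xx[-3] = x[3]*x[0] + x[4]*x[1] = -4
  r_xx[-2] = x[2]*x[0] + x[3]*x[1] + x[4]*x[2] = -22
  r_xx[-1] = x[1]*x[0] + x[2]*x[1] + x[3]*x[2] + x[4]*x[3] = -2
  r_xx[0] = x[0]*x[0] + x[1]*x[1] + x[2]*x[2] + x[3]*x[3] + x[4]*x[4] = 49
  r_xx[1] = x[0]*x[1] + x[1]*x[2] + x[2]*x[3] + x[3]*x[4] = -2
  r_xx[2] = x[0]*x[2] + x[1]*x[3] + x[2]*x[4] = -22
  r_xx[3] = x[0]*x[3] + x[1]*x[4] = -4
  r_xx[4] = x[0]*x[4] = 16
r_xx = [16, -4, -22, -2, 49, -2, -22, -4, 16]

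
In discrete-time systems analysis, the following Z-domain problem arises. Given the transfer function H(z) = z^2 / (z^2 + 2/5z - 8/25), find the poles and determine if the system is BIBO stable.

Poles are roots of the denominator: z^2 + 2/5z - 8/25 = 0.
Quadratic formula: z = [-(2/5) +/- sqrt((2/5)^2 - 4*(-8/25))] / 2
Discriminant = 4/25 + 32/25 = 36/25; sqrt = 6/5.
z = (-2/5 +/- 6/5) / 2 => z = 2/5 or z = -4/5.
|p1| = 2/5, |p2| = 4/5.
For BIBO stability, all poles must lie inside the unit circle (|p| < 1).
System is STABLE since both |p| < 1.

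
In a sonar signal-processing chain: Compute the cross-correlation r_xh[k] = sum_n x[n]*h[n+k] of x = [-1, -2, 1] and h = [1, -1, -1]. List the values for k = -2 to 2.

Both sequences indexed from 0 and zero outside their support.
Lags with overlap: k = -2 to 2.
  r_xh[-2] = x[2]*h[0] = 1
  r_xh[-1] = x[1]*h[0] + x[2]*h[1] = -3
  r_xh[0] = x[0]*h[0] + x[1]*h[1] + x[2]*h[2] = 0
  r_xh[1] = x[0]*h[1] + x[1]*h[2] = 3
  r_xh[2] = x[0]*h[2] = 1
r_xh = [1, -3, 0, 3, 1] (for k = -2, ..., 2)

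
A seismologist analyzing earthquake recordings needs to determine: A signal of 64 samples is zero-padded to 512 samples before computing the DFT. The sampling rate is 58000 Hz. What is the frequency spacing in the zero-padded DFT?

Original DFT: N = 64, resolution = f_s/N = 58000/64 = 3625/4 Hz
Zero-padded DFT: N = 512, resolution = f_s/N = 58000/512 = 3625/32 Hz
Zero-padding interpolates the spectrum (finer frequency grid)
but does NOT improve the true spectral resolution (ability to resolve close frequencies).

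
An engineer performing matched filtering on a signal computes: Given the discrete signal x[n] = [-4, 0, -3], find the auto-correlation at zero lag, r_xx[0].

The auto-correlation at zero lag r_xx[0] equals the signal energy.
r_xx[0] = sum of x[n]^2 = (-4)^2 + 0^2 + (-3)^2
= 16 + 0 + 9 = 25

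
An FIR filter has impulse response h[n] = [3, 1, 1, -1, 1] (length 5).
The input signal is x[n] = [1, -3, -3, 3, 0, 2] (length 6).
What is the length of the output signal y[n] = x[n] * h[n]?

For linear convolution, the output length is:
len(y) = len(x) + len(h) - 1 = 6 + 5 - 1 = 10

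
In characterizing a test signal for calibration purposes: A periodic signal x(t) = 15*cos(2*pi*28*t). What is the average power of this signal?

Average power of A*cos(wt) is A^2/2.
P = 15^2 / 2 = 225/2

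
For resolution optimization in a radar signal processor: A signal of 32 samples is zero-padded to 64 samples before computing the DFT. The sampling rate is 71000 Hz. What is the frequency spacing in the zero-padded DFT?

Original DFT: N = 32, resolution = f_s/N = 71000/32 = 8875/4 Hz
Zero-padded DFT: N = 64, resolution = f_s/N = 71000/64 = 8875/8 Hz
Zero-padding interpolates the spectrum (finer frequency grid)
but does NOT improve the true spectral resolution (ability to resolve close frequencies).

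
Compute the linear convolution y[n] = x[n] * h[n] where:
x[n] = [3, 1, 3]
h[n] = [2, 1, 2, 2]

y[n] = sum_k x[k]*h[n-k]. Output length = len(x) + len(h) - 1 = 3 + 4 - 1 = 6.
y[0] = 3*2 = 6
y[1] = 1*2 + 3*1 = 5
y[2] = 3*2 + 1*1 + 3*2 = 13
y[3] = 3*1 + 1*2 + 3*2 = 11
y[4] = 3*2 + 1*2 = 8
y[5] = 3*2 = 6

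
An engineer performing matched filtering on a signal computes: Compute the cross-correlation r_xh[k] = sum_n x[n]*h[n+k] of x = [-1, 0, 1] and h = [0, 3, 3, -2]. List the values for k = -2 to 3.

Both sequences indexed from 0 and zero outside their support.
Lags with overlap: k = -2 to 3.
  r_xh[-2] = x[2]*h[0] = 0
  r_xh[-1] = x[1]*h[0] + x[2]*h[1] = 3
  r_xh[0] = x[0]*h[0] + x[1]*h[1] + x[2]*h[2] = 3
  r_xh[1] = x[0]*h[1] + x[1]*h[2] + x[2]*h[3] = -5
  r_xh[2] = x[0]*h[2] + x[1]*h[3] = -3
  r_xh[3] = x[0]*h[3] = 2
r_xh = [0, 3, 3, -5, -3, 2] (for k = -2, ..., 3)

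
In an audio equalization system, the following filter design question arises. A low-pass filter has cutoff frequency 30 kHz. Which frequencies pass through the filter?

A low-pass filter passes all frequencies below the cutoff frequency 30 kHz and attenuates higher frequencies.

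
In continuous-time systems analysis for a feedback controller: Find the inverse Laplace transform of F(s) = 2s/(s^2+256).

Standard pair: s/(s^2+w^2) <-> cos(wt)*u(t)
With k=2, w=16: f(t) = 2*cos(16t)*u(t)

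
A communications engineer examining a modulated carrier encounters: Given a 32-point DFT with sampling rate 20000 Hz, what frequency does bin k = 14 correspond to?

The frequency of DFT bin k is: f_k = k * f_s / N
f_14 = 14 * 20000 / 32 = 8750 Hz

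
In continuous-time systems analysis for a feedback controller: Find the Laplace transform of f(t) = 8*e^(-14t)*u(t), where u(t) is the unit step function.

Standard Laplace transform pair:
e^(-at)*u(t) <-> 1/(s+a)
With a = 14: L{8*e^(-14t)*u(t)} = 8/(s+14), ROC: Re(s) > -14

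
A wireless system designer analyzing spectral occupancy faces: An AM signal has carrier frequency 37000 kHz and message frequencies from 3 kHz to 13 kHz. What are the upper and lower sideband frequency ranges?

Upper sideband (USB) = fc + [fm_low, fm_high] = 37000 + [3, 13] = [37003, 37013] kHz
Lower sideband (LSB) = fc - [fm_high, fm_low] = 37000 - [13, 3] = [36987, 36997] kHz
Total occupied spectrum: 36987 kHz to 37013 kHz (plus carrier at 37000 kHz)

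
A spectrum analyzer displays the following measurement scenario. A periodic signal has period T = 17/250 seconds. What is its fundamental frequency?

The fundamental frequency is the reciprocal of the period.
f = 1/T = 1/(17/250) = 250/17 Hz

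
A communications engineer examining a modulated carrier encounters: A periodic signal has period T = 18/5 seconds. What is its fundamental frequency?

The fundamental frequency is the reciprocal of the period.
f = 1/T = 1/(18/5) = 5/18 Hz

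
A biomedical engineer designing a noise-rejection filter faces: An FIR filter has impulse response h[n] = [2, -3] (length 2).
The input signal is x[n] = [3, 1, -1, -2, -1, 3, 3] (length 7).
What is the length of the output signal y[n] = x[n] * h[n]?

For linear convolution, the output length is:
len(y) = len(x) + len(h) - 1 = 7 + 2 - 1 = 8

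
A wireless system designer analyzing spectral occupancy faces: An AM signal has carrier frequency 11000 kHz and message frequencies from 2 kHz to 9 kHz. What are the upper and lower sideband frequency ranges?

Upper sideband (USB) = fc + [fm_low, fm_high] = 11000 + [2, 9] = [11002, 11009] kHz
Lower sideband (LSB) = fc - [fm_high, fm_low] = 11000 - [9, 2] = [10991, 10998] kHz
Total occupied spectrum: 10991 kHz to 11009 kHz (plus carrier at 11000 kHz)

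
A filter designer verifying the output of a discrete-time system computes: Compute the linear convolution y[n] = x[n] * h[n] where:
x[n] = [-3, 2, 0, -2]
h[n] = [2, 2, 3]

y[n] = sum_k x[k]*h[n-k]. Output length = len(x) + len(h) - 1 = 4 + 3 - 1 = 6.
y[0] = -3*2 = -6
y[1] = 2*2 + -3*2 = -2
y[2] = 0*2 + 2*2 + -3*3 = -5
y[3] = -2*2 + 0*2 + 2*3 = 2
y[4] = -2*2 + 0*3 = -4
y[5] = -2*3 = -6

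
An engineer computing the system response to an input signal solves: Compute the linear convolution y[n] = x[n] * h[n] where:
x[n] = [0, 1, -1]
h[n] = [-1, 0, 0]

y[n] = sum_k x[k]*h[n-k]. Output length = len(x) + len(h) - 1 = 3 + 3 - 1 = 5.
y[0] = 0*-1 = 0
y[1] = 1*-1 + 0*0 = -1
y[2] = -1*-1 + 1*0 + 0*0 = 1
y[3] = -1*0 + 1*0 = 0
y[4] = -1*0 = 0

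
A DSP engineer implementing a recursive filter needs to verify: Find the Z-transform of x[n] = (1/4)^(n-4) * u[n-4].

Time-shifting property: if X(z) = Z{x[n]}, then Z{x[n-d]} = z^(-d) * X(z)
X(z) = z/(z - 1/4) for x[n] = (1/4)^n * u[n]
Z{x[n-4]} = z^(-4) * z/(z - 1/4) = z^(-3)/(z - 1/4)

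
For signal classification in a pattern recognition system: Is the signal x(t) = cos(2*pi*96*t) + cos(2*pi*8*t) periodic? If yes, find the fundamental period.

f1 = 96 Hz, f2 = 8 Hz
Period T1 = 1/96, T2 = 1/8
Ratio T1/T2 = 8/96, which is rational.
The signal is periodic with fundamental period T = 1/GCD(96,8) = 1/8 s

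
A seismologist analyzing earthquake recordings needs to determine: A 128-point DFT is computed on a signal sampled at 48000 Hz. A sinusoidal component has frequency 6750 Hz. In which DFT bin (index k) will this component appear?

DFT frequency resolution = f_s/N = 48000/128 = 375 Hz
Bin index k = f_signal / resolution = 6750 / 375 = 18
The signal frequency 6750 Hz falls in DFT bin k = 18.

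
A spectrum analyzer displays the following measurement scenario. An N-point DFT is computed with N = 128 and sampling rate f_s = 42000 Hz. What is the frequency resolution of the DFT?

DFT frequency resolution = f_s / N
= 42000 / 128 = 2625/8 Hz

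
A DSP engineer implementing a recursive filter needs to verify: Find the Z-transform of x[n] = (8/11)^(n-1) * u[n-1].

Time-shifting property: if X(z) = Z{x[n]}, then Z{x[n-d]} = z^(-d) * X(z)
X(z) = z/(z - 8/11) for x[n] = (8/11)^n * u[n]
Z{x[n-1]} = z^(-1) * z/(z - 8/11) = 1/(z - 8/11)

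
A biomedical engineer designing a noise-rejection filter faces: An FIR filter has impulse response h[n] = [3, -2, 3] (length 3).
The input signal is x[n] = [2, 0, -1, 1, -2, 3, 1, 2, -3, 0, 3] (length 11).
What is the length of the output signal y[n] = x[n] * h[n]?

For linear convolution, the output length is:
len(y) = len(x) + len(h) - 1 = 11 + 3 - 1 = 13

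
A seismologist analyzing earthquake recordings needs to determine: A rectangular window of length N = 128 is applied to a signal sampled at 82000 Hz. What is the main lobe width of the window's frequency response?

For a rectangular window of length N,
the main lobe width in frequency is 2*f_s/N.
= 2*82000/128 = 5125/4 Hz
This determines the minimum frequency separation for resolving two sinusoids.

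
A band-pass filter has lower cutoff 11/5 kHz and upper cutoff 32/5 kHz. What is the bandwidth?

Bandwidth = f_high - f_low
= 32/5 kHz - 11/5 kHz = 21/5 kHz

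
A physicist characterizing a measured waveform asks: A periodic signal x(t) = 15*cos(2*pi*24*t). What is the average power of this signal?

Average power of A*cos(wt) is A^2/2.
P = 15^2 / 2 = 225/2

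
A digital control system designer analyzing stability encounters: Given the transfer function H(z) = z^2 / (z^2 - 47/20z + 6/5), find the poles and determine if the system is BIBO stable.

Poles are roots of the denominator: z^2 - 47/20z + 6/5 = 0.
Quadratic formula: z = [-(-47/20) +/- sqrt((-47/20)^2 - 4*(6/5))] / 2
Discriminant = 2209/400 - 24/5 = 289/400; sqrt = 17/20.
z = (47/20 +/- 17/20) / 2 => z = 8/5 or z = 3/4.
|p1| = 8/5, |p2| = 3/4.
For BIBO stability, all poles must lie inside the unit circle (|p| < 1).
System is UNSTABLE since at least one |p| >= 1.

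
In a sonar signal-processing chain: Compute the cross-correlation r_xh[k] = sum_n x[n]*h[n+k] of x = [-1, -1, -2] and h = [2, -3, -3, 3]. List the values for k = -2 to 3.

Both sequences indexed from 0 and zero outside their support.
Lags with overlap: k = -2 to 3.
  r_xh[-2] = x[2]*h[0] = -4
  r_xh[-1] = x[1]*h[0] + x[2]*h[1] = 4
  r_xh[0] = x[0]*h[0] + x[1]*h[1] + x[2]*h[2] = 7
  r_xh[1] = x[0]*h[1] + x[1]*h[2] + x[2]*h[3] = 0
  r_xh[2] = x[0]*h[2] + x[1]*h[3] = 0
  r_xh[3] = x[0]*h[3] = -3
r_xh = [-4, 4, 7, 0, 0, -3] (for k = -2, ..., 3)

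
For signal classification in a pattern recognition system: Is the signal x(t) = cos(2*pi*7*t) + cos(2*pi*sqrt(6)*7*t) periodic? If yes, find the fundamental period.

f1 = 7 Hz, f2 = 7*sqrt(6) Hz
Ratio f2/f1 = sqrt(6), which is irrational.
Since the frequency ratio is irrational, no common period exists.
The signal is not periodic.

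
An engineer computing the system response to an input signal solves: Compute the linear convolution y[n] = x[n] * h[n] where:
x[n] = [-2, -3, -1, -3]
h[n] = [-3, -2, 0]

y[n] = sum_k x[k]*h[n-k]. Output length = len(x) + len(h) - 1 = 4 + 3 - 1 = 6.
y[0] = -2*-3 = 6
y[1] = -3*-3 + -2*-2 = 13
y[2] = -1*-3 + -3*-2 + -2*0 = 9
y[3] = -3*-3 + -1*-2 + -3*0 = 11
y[4] = -3*-2 + -1*0 = 6
y[5] = -3*0 = 0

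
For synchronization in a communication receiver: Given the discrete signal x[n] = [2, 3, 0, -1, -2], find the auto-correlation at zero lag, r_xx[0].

The auto-correlation at zero lag r_xx[0] equals the signal energy.
r_xx[0] = sum of x[n]^2 = 2^2 + 3^2 + 0^2 + (-1)^2 + (-2)^2
= 4 + 9 + 0 + 1 + 4 = 18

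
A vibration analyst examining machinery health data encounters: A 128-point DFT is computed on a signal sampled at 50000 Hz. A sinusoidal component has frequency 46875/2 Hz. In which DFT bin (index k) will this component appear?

DFT frequency resolution = f_s/N = 50000/128 = 3125/8 Hz
Bin index k = f_signal / resolution = 46875/2 / 3125/8 = 60
The signal frequency 46875/2 Hz falls in DFT bin k = 60.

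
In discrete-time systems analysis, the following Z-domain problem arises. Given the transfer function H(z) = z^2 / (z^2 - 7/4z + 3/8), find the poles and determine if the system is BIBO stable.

Poles are roots of the denominator: z^2 - 7/4z + 3/8 = 0.
Quadratic formula: z = [-(-7/4) +/- sqrt((-7/4)^2 - 4*(3/8))] / 2
Discriminant = 49/16 - 3/2 = 25/16; sqrt = 5/4.
z = (7/4 +/- 5/4) / 2 => z = 3/2 or z = 1/4.
|p1| = 3/2, |p2| = 1/4.
For BIBO stability, all poles must lie inside the unit circle (|p| < 1).
System is UNSTABLE since at least one |p| >= 1.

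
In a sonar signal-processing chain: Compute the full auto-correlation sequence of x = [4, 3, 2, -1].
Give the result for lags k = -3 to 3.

r_xx[k] = sum_m x[m]*x[m+k], indexed from 0, for k = -3 to 3:
  r_xx[-3] = x[3]*x[0] = -4
  r_xx[-2] = x[2]*x[0] + x[3]*x[1] = 5
  r_xx[-1] = x[1]*x[0] + x[2]*x[1] + x[3]*x[2] = 16
  r_xx[0] = x[0]*x[0] + x[1]*x[1] + x[2]*x[2] + x[3]*x[3] = 30
  r_xx[1] = x[0]*x[1] + x[1]*x[2] + x[2]*x[3] = 16
  r_xx[2] = x[0]*x[2] + x[1]*x[3] = 5
  r_xx[3] = x[0]*x[3] = -4
r_xx = [-4, 5, 16, 30, 16, 5, -4]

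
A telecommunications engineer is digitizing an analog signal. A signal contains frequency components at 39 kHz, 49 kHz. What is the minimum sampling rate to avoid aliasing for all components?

The highest frequency component is f_max = 49 kHz.
Nyquist rate = 2 * f_max = 2 * 49 kHz = 98 kHz.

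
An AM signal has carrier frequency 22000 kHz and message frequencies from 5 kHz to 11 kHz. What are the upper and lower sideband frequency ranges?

Upper sideband (USB) = fc + [fm_low, fm_high] = 22000 + [5, 11] = [22005, 22011] kHz
Lower sideband (LSB) = fc - [fm_high, fm_low] = 22000 - [11, 5] = [21989, 21995] kHz
Total occupied spectrum: 21989 kHz to 22011 kHz (plus carrier at 22000 kHz)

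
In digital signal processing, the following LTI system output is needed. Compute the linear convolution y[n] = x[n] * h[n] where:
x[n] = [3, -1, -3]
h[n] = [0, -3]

y[n] = sum_k x[k]*h[n-k]. Output length = len(x) + len(h) - 1 = 3 + 2 - 1 = 4.
y[0] = 3*0 = 0
y[1] = -1*0 + 3*-3 = -9
y[2] = -3*0 + -1*-3 = 3
y[3] = -3*-3 = 9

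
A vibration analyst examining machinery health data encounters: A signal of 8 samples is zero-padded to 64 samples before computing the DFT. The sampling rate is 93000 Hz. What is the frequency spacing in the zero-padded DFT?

Original DFT: N = 8, resolution = f_s/N = 93000/8 = 11625 Hz
Zero-padded DFT: N = 64, resolution = f_s/N = 93000/64 = 11625/8 Hz
Zero-padding interpolates the spectrum (finer frequency grid)
but does NOT improve the true spectral resolution (ability to resolve close frequencies).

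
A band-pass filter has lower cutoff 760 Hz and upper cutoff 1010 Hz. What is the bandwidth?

Bandwidth = f_high - f_low
= 1010 Hz - 760 Hz = 250 Hz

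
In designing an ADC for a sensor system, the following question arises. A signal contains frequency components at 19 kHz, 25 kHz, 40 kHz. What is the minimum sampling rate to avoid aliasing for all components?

The highest frequency component is f_max = 40 kHz.
Nyquist rate = 2 * f_max = 2 * 40 kHz = 80 kHz.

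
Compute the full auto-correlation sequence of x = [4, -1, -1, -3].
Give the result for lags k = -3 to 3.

r_xx[k] = sum_m x[m]*x[m+k], indexed from 0, for k = -3 to 3:
  r_xx[-3] = x[3]*x[0] = -12
  r_xx[-2] = x[2]*x[0] + x[3]*x[1] = -1
  r_xx[-1] = x[1]*x[0] + x[2]*x[1] + x[3]*x[2] = 0
  r_xx[0] = x[0]*x[0] + x[1]*x[1] + x[2]*x[2] + x[3]*x[3] = 27
  r_xx[1] = x[0]*x[1] + x[1]*x[2] + x[2]*x[3] = 0
  r_xx[2] = x[0]*x[2] + x[1]*x[3] = -1
  r_xx[3] = x[0]*x[3] = -12
r_xx = [-12, -1, 0, 27, 0, -1, -12]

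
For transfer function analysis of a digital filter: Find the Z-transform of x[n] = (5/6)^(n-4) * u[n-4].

Time-shifting property: if X(z) = Z{x[n]}, then Z{x[n-d]} = z^(-d) * X(z)
X(z) = z/(z - 5/6) for x[n] = (5/6)^n * u[n]
Z{x[n-4]} = z^(-4) * z/(z - 5/6) = z^(-3)/(z - 5/6)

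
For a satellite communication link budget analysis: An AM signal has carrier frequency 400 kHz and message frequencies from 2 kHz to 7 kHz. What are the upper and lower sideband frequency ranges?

Upper sideband (USB) = fc + [fm_low, fm_high] = 400 + [2, 7] = [402, 407] kHz
Lower sideband (LSB) = fc - [fm_high, fm_low] = 400 - [7, 2] = [393, 398] kHz
Total occupied spectrum: 393 kHz to 407 kHz (plus carrier at 400 kHz)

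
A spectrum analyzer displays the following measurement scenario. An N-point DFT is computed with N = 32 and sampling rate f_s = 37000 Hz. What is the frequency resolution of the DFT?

DFT frequency resolution = f_s / N
= 37000 / 32 = 4625/4 Hz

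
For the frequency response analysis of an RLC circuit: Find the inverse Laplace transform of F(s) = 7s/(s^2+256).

Standard pair: s/(s^2+w^2) <-> cos(wt)*u(t)
With k=7, w=16: f(t) = 7*cos(16t)*u(t)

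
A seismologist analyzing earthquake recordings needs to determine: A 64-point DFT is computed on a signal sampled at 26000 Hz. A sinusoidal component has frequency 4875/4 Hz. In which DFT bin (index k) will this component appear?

DFT frequency resolution = f_s/N = 26000/64 = 1625/4 Hz
Bin index k = f_signal / resolution = 4875/4 / 1625/4 = 3
The signal frequency 4875/4 Hz falls in DFT bin k = 3.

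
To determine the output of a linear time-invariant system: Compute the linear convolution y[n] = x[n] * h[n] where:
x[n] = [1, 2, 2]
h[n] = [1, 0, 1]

y[n] = sum_k x[k]*h[n-k]. Output length = len(x) + len(h) - 1 = 3 + 3 - 1 = 5.
y[0] = 1*1 = 1
y[1] = 2*1 + 1*0 = 2
y[2] = 2*1 + 2*0 + 1*1 = 3
y[3] = 2*0 + 2*1 = 2
y[4] = 2*1 = 2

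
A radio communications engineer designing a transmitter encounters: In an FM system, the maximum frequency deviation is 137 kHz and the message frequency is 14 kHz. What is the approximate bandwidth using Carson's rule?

Carson's rule: BW = 2*(delta_f + f_m)
= 2*(137 + 14) kHz = 302 kHz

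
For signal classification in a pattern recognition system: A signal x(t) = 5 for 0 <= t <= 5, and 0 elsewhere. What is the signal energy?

Energy = integral of |x(t)|^2 dt over the signal duration
= 5^2 * 5 = 25 * 5 = 125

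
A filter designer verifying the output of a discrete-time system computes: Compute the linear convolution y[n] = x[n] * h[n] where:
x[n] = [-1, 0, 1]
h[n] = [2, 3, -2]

y[n] = sum_k x[k]*h[n-k]. Output length = len(x) + len(h) - 1 = 3 + 3 - 1 = 5.
y[0] = -1*2 = -2
y[1] = 0*2 + -1*3 = -3
y[2] = 1*2 + 0*3 + -1*-2 = 4
y[3] = 1*3 + 0*-2 = 3
y[4] = 1*-2 = -2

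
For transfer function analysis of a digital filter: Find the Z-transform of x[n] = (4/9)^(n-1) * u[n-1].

Time-shifting property: if X(z) = Z{x[n]}, then Z{x[n-d]} = z^(-d) * X(z)
X(z) = z/(z - 4/9) for x[n] = (4/9)^n * u[n]
Z{x[n-1]} = z^(-1) * z/(z - 4/9) = 1/(z - 4/9)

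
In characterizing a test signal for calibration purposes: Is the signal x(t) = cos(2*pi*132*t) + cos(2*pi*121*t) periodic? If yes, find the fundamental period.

f1 = 132 Hz, f2 = 121 Hz
Period T1 = 1/132, T2 = 1/121
Ratio T1/T2 = 121/132, which is rational.
The signal is periodic with fundamental period T = 1/GCD(132,121) = 1/11 s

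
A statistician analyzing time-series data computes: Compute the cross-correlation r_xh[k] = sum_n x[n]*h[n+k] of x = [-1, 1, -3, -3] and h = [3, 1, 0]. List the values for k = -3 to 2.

Both sequences indexed from 0 and zero outside their support.
Lags with overlap: k = -3 to 2.
  r_xh[-3] = x[3]*h[0] = -9
  r_xh[-2] = x[2]*h[0] + x[3]*h[1] = -12
  r_xh[-1] = x[1]*h[0] + x[2]*h[1] + x[3]*h[2] = 0
  r_xh[0] = x[0]*h[0] + x[1]*h[1] + x[2]*h[2] = -2
  r_xh[1] = x[0]*h[1] + x[1]*h[2] = -1
  r_xh[2] = x[0]*h[2] = 0
r_xh = [-9, -12, 0, -2, -1, 0] (for k = -3, ..., 2)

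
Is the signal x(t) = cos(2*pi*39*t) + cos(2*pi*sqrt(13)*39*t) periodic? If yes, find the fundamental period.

f1 = 39 Hz, f2 = 39*sqrt(13) Hz
Ratio f2/f1 = sqrt(13), which is irrational.
Since the frequency ratio is irrational, no common period exists.
The signal is not periodic.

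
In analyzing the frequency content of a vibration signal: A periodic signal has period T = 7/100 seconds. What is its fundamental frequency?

The fundamental frequency is the reciprocal of the period.
f = 1/T = 1/(7/100) = 100/7 Hz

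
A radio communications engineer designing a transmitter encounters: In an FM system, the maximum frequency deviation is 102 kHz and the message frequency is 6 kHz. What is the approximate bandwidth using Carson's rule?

Carson's rule: BW = 2*(delta_f + f_m)
= 2*(102 + 6) kHz = 216 kHz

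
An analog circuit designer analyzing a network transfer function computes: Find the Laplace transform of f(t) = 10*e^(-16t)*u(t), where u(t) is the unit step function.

Standard Laplace transform pair:
e^(-at)*u(t) <-> 1/(s+a)
With a = 16: L{10*e^(-16t)*u(t)} = 10/(s+16), ROC: Re(s) > -16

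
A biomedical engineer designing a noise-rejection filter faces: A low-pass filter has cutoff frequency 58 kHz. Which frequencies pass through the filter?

A low-pass filter passes all frequencies below the cutoff frequency 58 kHz and attenuates higher frequencies.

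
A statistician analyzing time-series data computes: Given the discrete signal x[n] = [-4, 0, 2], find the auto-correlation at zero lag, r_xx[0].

The auto-correlation at zero lag r_xx[0] equals the signal energy.
r_xx[0] = sum of x[n]^2 = (-4)^2 + 0^2 + 2^2
= 16 + 0 + 4 = 20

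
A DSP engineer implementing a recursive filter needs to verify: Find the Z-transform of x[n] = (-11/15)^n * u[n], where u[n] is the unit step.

The Z-transform of a^n * u[n] is z/(z-a) for |z| > |a|.
Here a = -11/15, so X(z) = z/(z - (-11/15)) = 15z/(15z + 11)
ROC: |z| > 11/15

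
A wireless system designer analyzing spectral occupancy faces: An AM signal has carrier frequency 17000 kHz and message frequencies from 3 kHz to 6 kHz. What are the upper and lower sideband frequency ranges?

Upper sideband (USB) = fc + [fm_low, fm_high] = 17000 + [3, 6] = [17003, 17006] kHz
Lower sideband (LSB) = fc - [fm_high, fm_low] = 17000 - [6, 3] = [16994, 16997] kHz
Total occupied spectrum: 16994 kHz to 17006 kHz (plus carrier at 17000 kHz)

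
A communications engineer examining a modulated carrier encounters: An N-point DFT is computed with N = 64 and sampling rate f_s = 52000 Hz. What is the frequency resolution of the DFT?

DFT frequency resolution = f_s / N
= 52000 / 64 = 1625/2 Hz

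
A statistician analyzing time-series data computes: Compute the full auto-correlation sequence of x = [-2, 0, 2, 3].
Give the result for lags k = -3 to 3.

r_xx[k] = sum_m x[m]*x[m+k], indexed from 0, for k = -3 to 3:
  r_xx[-3] = x[3]*x[0] = -6
  r_xx[-2] = x[2]*x[0] + x[3]*x[1] = -4
  r_xx[-1] = x[1]*x[0] + x[2]*x[1] + x[3]*x[2] = 6
  r_xx[0] = x[0]*x[0] + x[1]*x[1] + x[2]*x[2] + x[3]*x[3] = 17
  r_xx[1] = x[0]*x[1] + x[1]*x[2] + x[2]*x[3] = 6
  r_xx[2] = x[0]*x[2] + x[1]*x[3] = -4
  r_xx[3] = x[0]*x[3] = -6
r_xx = [-6, -4, 6, 17, 6, -4, -6]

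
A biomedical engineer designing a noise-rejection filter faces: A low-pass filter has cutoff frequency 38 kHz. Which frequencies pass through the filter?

A low-pass filter passes all frequencies below the cutoff frequency 38 kHz and attenuates higher frequencies.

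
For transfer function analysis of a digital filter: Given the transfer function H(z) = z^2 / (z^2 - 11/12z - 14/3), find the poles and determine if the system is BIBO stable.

Poles are roots of the denominator: z^2 - 11/12z - 14/3 = 0.
Quadratic formula: z = [-(-11/12) +/- sqrt((-11/12)^2 - 4*(-14/3))] / 2
Discriminant = 121/144 + 56/3 = 2809/144; sqrt = 53/12.
z = (11/12 +/- 53/12) / 2 => z = 8/3 or z = -7/4.
|p1| = 8/3, |p2| = 7/4.
For BIBO stability, all poles must lie inside the unit circle (|p| < 1).
System is UNSTABLE since at least one |p| >= 1.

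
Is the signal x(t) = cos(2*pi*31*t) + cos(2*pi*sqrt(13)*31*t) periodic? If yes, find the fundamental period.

f1 = 31 Hz, f2 = 31*sqrt(13) Hz
Ratio f2/f1 = sqrt(13), which is irrational.
Since the frequency ratio is irrational, no common period exists.
The signal is not periodic.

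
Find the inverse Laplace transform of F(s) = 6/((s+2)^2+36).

Standard pair: w/((s+a)^2+w^2) <-> e^(-at)*sin(wt)*u(t)
With a=2, w=6: f(t) = e^(-2t)*sin(6t)*u(t)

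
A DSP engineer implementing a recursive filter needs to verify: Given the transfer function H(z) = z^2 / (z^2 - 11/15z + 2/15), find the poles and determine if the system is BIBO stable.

Poles are roots of the denominator: z^2 - 11/15z + 2/15 = 0.
Quadratic formula: z = [-(-11/15) +/- sqrt((-11/15)^2 - 4*(2/15))] / 2
Discriminant = 121/225 - 8/15 = 1/225; sqrt = 1/15.
z = (11/15 +/- 1/15) / 2 => z = 2/5 or z = 1/3.
|p1| = 2/5, |p2| = 1/3.
For BIBO stability, all poles must lie inside the unit circle (|p| < 1).
System is STABLE since both |p| < 1.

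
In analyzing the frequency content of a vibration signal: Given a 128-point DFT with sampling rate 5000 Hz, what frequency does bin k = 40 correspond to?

The frequency of DFT bin k is: f_k = k * f_s / N
f_40 = 40 * 5000 / 128 = 3125/2 Hz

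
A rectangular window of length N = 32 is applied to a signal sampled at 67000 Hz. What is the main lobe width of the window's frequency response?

For a rectangular window of length N,
the main lobe width in frequency is 2*f_s/N.
= 2*67000/32 = 8375/2 Hz
This determines the minimum frequency separation for resolving two sinusoids.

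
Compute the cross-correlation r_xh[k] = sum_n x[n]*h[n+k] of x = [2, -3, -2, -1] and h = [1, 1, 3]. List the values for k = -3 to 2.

Both sequences indexed from 0 and zero outside their support.
Lags with overlap: k = -3 to 2.
  r_xh[-3] = x[3]*h[0] = -1
  r_xh[-2] = x[2]*h[0] + x[3]*h[1] = -3
  r_xh[-1] = x[1]*h[0] + x[2]*h[1] + x[3]*h[2] = -8
  r_xh[0] = x[0]*h[0] + x[1]*h[1] + x[2]*h[2] = -7
  r_xh[1] = x[0]*h[1] + x[1]*h[2] = -7
  r_xh[2] = x[0]*h[2] = 6
r_xh = [-1, -3, -8, -7, -7, 6] (for k = -3, ..., 2)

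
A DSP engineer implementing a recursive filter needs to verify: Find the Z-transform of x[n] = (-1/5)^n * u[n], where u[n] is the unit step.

The Z-transform of a^n * u[n] is z/(z-a) for |z| > |a|.
Here a = -1/5, so X(z) = z/(z - (-1/5)) = 5z/(5z + 1)
ROC: |z| > 1/5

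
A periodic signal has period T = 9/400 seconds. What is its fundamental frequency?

The fundamental frequency is the reciprocal of the period.
f = 1/T = 1/(9/400) = 400/9 Hz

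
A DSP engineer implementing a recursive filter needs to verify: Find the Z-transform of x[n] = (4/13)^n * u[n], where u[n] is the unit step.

The Z-transform of a^n * u[n] is z/(z-a) for |z| > |a|.
Here a = 4/13, so X(z) = z/(z - (4/13)) = 13z/(13z - 4)
ROC: |z| > 4/13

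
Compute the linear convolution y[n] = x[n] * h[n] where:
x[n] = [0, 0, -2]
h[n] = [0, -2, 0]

y[n] = sum_k x[k]*h[n-k]. Output length = len(x) + len(h) - 1 = 3 + 3 - 1 = 5.
y[0] = 0*0 = 0
y[1] = 0*0 + 0*-2 = 0
y[2] = -2*0 + 0*-2 + 0*0 = 0
y[3] = -2*-2 + 0*0 = 4
y[4] = -2*0 = 0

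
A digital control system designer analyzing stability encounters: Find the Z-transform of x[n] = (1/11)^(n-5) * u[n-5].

Time-shifting property: if X(z) = Z{x[n]}, then Z{x[n-d]} = z^(-d) * X(z)
X(z) = z/(z - 1/11) for x[n] = (1/11)^n * u[n]
Z{x[n-5]} = z^(-5) * z/(z - 1/11) = z^(-4)/(z - 1/11)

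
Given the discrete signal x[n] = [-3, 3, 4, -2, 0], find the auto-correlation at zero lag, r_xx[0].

The auto-correlation at zero lag r_xx[0] equals the signal energy.
r_xx[0] = sum of x[n]^2 = (-3)^2 + 3^2 + 4^2 + (-2)^2 + 0^2
= 9 + 9 + 16 + 4 + 0 = 38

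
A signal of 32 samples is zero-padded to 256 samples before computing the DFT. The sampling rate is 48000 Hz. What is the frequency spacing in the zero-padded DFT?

Original DFT: N = 32, resolution = f_s/N = 48000/32 = 1500 Hz
Zero-padded DFT: N = 256, resolution = f_s/N = 48000/256 = 375/2 Hz
Zero-padding interpolates the spectrum (finer frequency grid)
but does NOT improve the true spectral resolution (ability to resolve close frequencies).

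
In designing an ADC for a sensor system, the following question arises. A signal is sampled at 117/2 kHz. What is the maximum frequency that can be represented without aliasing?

The maximum frequency that can be represented without aliasing
is the Nyquist frequency: f_max = f_s / 2 = 117/2 kHz / 2 = 117/4 kHz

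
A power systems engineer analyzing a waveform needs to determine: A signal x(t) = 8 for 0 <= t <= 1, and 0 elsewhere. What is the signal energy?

Energy = integral of |x(t)|^2 dt over the signal duration
= 8^2 * 1 = 64 * 1 = 64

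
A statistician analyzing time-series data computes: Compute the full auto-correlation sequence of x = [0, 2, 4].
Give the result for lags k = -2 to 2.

r_xx[k] = sum_m x[m]*x[m+k], indexed from 0, for k = -2 to 2:
  r_xx[-2] = x[2]*x[0] = 0
  r_xx[-1] = x[1]*x[0] + x[2]*x[1] = 8
  r_xx[0] = x[0]*x[0] + x[1]*x[1] + x[2]*x[2] = 20
  r_xx[1] = x[0]*x[1] + x[1]*x[2] = 8
  r_xx[2] = x[0]*x[2] = 0
r_xx = [0, 8, 20, 8, 0]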